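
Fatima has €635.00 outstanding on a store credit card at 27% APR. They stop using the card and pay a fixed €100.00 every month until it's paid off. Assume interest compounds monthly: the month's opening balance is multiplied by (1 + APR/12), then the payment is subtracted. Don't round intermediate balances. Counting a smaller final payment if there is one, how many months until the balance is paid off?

7 months

Monthly rate r = 27%/12 = 2.25% = 0.0225.
Recurrence: B ← B·(1+r) − €100.00.
Month 1: interest €14.29; balance after payment €549.29.
Month 2: interest €12.36; balance after payment €461.65.
Closed form: n = −ln(1 − rB₀/P)/ln(1+r) = −ln(0.85713)/ln(1.0225) ≈ 6.929, so the balance reaches zero during payment 7.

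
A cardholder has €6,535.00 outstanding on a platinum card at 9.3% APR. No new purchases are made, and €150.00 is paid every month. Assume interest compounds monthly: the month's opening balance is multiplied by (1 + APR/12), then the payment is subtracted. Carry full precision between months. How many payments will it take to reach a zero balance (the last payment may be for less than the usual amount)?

Monthly rate r = 9.3%/12 = 0.775% = 0.00775.
Recurrence: B ← B·(1+r) − €150.00.
Month 1: interest €50.65; balance after payment €6,435.65.
Month 2: interest €49.88; balance after payment €6,335.52.
Closed form: n = −ln(1 − rB₀/P)/ln(1+r) = −ln(0.66236)/ln(1.00775) ≈ 53.360, so the balance reaches zero during payment 54.

54 months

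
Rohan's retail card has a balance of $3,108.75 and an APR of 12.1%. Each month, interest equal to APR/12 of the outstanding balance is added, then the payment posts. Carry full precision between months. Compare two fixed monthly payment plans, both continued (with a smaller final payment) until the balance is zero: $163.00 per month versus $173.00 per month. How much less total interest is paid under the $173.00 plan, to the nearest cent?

Monthly rate r = 12.1%/12 = 1.00833% = 0.0100833.
At $163.00/mo: n = ⌈−ln(1 − rB₀/P)/ln(1+r)⌉ = 22 payments (last $47.08); total interest = total paid − $3,108.75 = $361.33.
At $173.00/mo: 20 payments (last $160.15); total interest $338.40.
Interest saved = $361.33 − $338.40 = $22.93.

$22.93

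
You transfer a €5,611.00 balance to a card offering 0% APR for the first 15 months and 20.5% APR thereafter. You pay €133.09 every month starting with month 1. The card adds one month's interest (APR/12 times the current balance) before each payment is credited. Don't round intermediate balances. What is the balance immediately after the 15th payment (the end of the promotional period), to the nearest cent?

Promo months 1–15 at r₀ = 0%/12 = 0; months 16+ at r₁ = 20.5%/12 = 0.0170833.
After month 15 (no interest yet): B = €5,611.00 − 15·€133.09 = €3,614.65.

€3,614.65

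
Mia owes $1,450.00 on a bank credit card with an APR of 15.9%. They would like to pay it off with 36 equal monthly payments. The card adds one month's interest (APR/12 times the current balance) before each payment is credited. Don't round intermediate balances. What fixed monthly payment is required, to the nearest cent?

$50.91

Monthly rate r = 15.9%/12 = 1.325% = 0.01325.
Level-payment amortization: P = B₀·r / (1 − (1+r)^(−n)) = 1450.00·0.01325 / (1 − 1.01325^(−36)).
Denominator 1 − (1+r)^(−36) = 0.377410269.
P = 19.2125 / 0.377410269 ≈ 50.91.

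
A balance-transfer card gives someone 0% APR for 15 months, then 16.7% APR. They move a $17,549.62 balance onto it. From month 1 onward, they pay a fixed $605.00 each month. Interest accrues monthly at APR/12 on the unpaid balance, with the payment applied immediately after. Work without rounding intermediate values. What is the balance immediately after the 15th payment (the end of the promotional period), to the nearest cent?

$8,474.62

Promo months 1–15 at r₀ = 0%/12 = 0; months 16+ at r₁ = 16.7%/12 = 0.0139167.
After month 15 (no interest yet): B = $17,549.62 − 15·$605.00 = $8,474.62.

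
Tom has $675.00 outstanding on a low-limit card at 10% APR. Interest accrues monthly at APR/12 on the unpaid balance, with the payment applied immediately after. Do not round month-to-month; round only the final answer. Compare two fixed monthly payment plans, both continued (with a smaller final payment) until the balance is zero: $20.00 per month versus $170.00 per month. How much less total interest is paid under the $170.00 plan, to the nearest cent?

$106.58

Monthly rate r = 10%/12 = 0.833333% = 0.00833333.
At $20.00/mo: n = ⌈−ln(1 − rB₀/P)/ln(1+r)⌉ = 40 payments (last $15.89); total interest = total paid − $675.00 = $120.89.
At $170.00/mo: 5 payments (last $9.31); total interest $14.31.
Interest saved = $120.89 − $14.31 = $106.58.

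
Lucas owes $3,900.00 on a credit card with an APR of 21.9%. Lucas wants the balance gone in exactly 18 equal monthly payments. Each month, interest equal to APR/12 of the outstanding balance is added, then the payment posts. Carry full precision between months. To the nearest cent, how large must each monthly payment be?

Monthly rate r = 21.9%/12 = 1.825% = 0.01825.
Level-payment amortization: P = B₀·r / (1 − (1+r)^(−n)) = 3900.00·0.01825 / (1 − 1.01825^(−18)).
Denominator 1 − (1+r)^(−18) = 0.277861562.
P = 71.175 / 0.277861562 ≈ 256.15.

$256.15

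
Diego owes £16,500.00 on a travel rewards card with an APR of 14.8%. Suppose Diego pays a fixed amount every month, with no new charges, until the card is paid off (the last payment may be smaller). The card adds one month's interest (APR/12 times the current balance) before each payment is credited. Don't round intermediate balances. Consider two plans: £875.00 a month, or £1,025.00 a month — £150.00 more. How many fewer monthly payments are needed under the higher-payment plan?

Monthly rate r = 14.8%/12 = 1.23333% = 0.0123333.
At £875.00/mo: n = ⌈−ln(1 − rB₀/P)/ln(1+r)⌉ = 22 payments (last £521.96); total interest = total paid − £16,500.00 = £2,396.96.
At £1,025.00/mo: 19 payments (last £56.67); total interest £2,006.67.
Payments saved = 22 − 19 = 3.

3 fewer payments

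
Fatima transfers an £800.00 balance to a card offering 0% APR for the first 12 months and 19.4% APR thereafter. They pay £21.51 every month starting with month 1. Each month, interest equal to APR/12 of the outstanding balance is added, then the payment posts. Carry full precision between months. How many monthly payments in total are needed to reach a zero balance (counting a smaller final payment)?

45 months

Promo months 1–12 at r₀ = 0%/12 = 0; months 13+ at r₁ = 19.4%/12 = 0.0161667.
After month 12 (no interest yet): B = £800.00 − 12·£21.51 = £541.88.
Then at r₁ with £21.51/mo: n₂ = −ln(1 − r₁·B/P)/ln(1+r₁) ≈ 32.61 → 33 more payments.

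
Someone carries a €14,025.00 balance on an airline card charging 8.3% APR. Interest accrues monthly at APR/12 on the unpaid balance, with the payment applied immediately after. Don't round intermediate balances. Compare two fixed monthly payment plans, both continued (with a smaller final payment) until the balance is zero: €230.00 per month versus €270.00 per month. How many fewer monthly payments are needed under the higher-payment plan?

15 fewer payments

Monthly rate r = 8.3%/12 = 0.691667% = 0.00691667.
At €230.00/mo: n = ⌈−ln(1 − rB₀/P)/ln(1+r)⌉ = 80 payments (last €108.36); total interest = total paid − €14,025.00 = €4,253.36.
At €270.00/mo: 65 payments (last €157.84); total interest €3,412.84.
Payments saved = 80 − 65 = 15.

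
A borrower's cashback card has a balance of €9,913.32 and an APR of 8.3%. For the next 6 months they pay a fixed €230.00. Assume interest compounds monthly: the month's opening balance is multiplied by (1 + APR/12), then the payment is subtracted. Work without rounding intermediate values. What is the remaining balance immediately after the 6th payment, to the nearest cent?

€8,927.82

Monthly rate r = 8.3%/12 = 0.691667% = 0.00691667.
Each month: B ← B·(1+r) − €230.00.
Month 1: interest €68.57; balance after payment €9,751.89.
Month 2: interest €67.45; balance after payment €9,589.34.
Month 3: interest €66.33; balance after payment €9,425.66.
Month 4: interest €65.19; balance after payment €9,260.86.
Month 5: interest €64.05; balance after payment €9,094.91.
Month 6: interest €62.91; balance after payment €8,927.82.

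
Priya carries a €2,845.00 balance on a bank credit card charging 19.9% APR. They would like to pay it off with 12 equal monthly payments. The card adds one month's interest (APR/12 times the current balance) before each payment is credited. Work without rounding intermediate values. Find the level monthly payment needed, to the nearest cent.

Monthly rate r = 19.9%/12 = 1.65833% = 0.0165833.
Level-payment amortization: P = B₀·r / (1 − (1+r)^(−n)) = 2845.00·0.0165833 / (1 − 1.01658^(−12)).
Denominator 1 − (1+r)^(−12) = 0.17911149.
P = 47.1796 / 0.17911149 ≈ 263.41.

€263.41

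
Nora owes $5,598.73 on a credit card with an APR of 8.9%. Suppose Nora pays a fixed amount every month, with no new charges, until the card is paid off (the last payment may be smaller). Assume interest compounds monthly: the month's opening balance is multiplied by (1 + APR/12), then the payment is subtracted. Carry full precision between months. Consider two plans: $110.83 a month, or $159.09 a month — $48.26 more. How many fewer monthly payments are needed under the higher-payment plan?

Monthly rate r = 8.9%/12 = 0.741667% = 0.00741667.
At $110.83/mo: n = ⌈−ln(1 − rB₀/P)/ln(1+r)⌉ = 64 payments (last $59.18); total interest = total paid − $5,598.73 = $1,442.74.
At $159.09/mo: 41 payments (last $148.54); total interest $913.41.
Payments saved = 64 − 41 = 23.

23 fewer payments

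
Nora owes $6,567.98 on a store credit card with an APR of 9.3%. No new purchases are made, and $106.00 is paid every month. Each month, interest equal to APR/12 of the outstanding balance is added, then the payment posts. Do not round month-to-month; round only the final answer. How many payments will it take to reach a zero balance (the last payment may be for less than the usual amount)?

Monthly rate r = 9.3%/12 = 0.775% = 0.00775.
Recurrence: B ← B·(1+r) − $106.00.
Month 1: interest $50.90; balance after payment $6,512.88.
Month 2: interest $50.47; balance after payment $6,457.36.
Closed form: n = −ln(1 − rB₀/P)/ln(1+r) = −ln(0.51979)/ln(1.00775) ≈ 84.755, so the balance reaches zero during payment 85.

85 payments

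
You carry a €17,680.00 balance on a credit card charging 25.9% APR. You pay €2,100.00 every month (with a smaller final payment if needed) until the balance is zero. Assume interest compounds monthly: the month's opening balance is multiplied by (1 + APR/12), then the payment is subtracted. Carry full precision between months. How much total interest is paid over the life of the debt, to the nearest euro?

Monthly rate r = 25.9%/12 = 2.15833% = 0.0215833.
Payoff takes n = ⌈−ln(1 − rB₀/P)/ln(1+r)⌉ = ⌈9.391⌉ = 10 payments; the last is €827.15.
Total paid = 9·€2,100.00 + €827.15 = €19,727.15.
Total interest = total paid − principal = €19,727.15 − €17,680.00 = €2,047.15.

€2,047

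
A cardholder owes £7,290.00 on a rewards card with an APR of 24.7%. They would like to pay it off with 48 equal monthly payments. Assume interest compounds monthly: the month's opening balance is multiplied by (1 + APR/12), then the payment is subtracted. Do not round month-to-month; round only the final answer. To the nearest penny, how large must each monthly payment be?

£240.50

Monthly rate r = 24.7%/12 = 2.05833% = 0.0205833.
Level-payment amortization: P = B₀·r / (1 − (1+r)^(−n)) = 7290.00·0.0205833 / (1 − 1.02058^(−48)).
Denominator 1 − (1+r)^(−48) = 0.623925961.
P = 150.052 / 0.623925961 ≈ 240.50.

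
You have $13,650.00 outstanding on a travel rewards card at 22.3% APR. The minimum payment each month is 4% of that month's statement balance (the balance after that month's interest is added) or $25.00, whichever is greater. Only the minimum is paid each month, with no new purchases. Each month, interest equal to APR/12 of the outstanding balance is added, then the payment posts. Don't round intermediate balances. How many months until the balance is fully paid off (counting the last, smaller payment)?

Monthly rate r = 22.3%/12 = 1.85833% = 0.0185833.
While 4% of the post-interest balance exceeds $25.00, each month B ← (B·(1+r))·(1 − 0.04), i.e. B shrinks by the factor (1+r)·0.96 = 0.97784.
This holds for months 1–139. Entering month 140 the balance is $605.84; 4% of the post-interest balance is now below $25.00, so the flat $25.00 minimum applies from here.
From month 140 a fixed $25.00 at rate r clears $605.84 in 33 more payments. Total: 139 + 33 = 172 months.

172 months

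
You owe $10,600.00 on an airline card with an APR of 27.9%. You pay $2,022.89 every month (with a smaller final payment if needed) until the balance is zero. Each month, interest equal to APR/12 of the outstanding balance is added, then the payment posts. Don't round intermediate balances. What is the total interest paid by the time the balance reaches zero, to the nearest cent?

Monthly rate r = 27.9%/12 = 2.325% = 0.02325.
Payoff takes n = ⌈−ln(1 − rB₀/P)/ln(1+r)⌉ = ⌈5.652⌉ = 6 payments; the last is $1,325.17.
Total paid = 5·$2,022.89 + $1,325.17 = $11,439.62.
Total interest = total paid − principal = $11,439.62 − $10,600.00 = $839.62.

$839.62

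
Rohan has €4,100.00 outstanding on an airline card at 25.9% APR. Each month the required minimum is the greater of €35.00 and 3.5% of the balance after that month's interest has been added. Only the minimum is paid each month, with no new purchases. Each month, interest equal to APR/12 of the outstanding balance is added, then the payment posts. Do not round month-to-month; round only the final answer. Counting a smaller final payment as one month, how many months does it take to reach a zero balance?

Monthly rate r = 25.9%/12 = 2.15833% = 0.0215833.
While 3.5% of the post-interest balance exceeds €35.00, each month B ← (B·(1+r))·(1 − 0.035), i.e. B shrinks by the factor (1+r)·0.965 = 0.98583.
This holds for months 1–101. Entering month 102 the balance is €969.83; 3.5% of the post-interest balance is now below €35.00, so the flat €35.00 minimum applies from here.
From month 102 a fixed €35.00 at rate r clears €969.83 in 43 more payments. Total: 101 + 43 = 144 months.

144 months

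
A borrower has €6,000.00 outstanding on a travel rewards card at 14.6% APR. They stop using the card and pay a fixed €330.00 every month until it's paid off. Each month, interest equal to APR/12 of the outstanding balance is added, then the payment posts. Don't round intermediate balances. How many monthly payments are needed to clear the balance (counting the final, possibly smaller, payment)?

21 months

Monthly rate r = 14.6%/12 = 1.21667% = 0.0121667.
Recurrence: B ← B·(1+r) − €330.00.
Month 1: interest €73.00; balance after payment €5,743.00.
Month 2: interest €69.87; balance after payment €5,482.87.
Closed form: n = −ln(1 − rB₀/P)/ln(1+r) = −ln(0.77879)/ln(1.01217) ≈ 20.674, so the balance reaches zero during payment 21.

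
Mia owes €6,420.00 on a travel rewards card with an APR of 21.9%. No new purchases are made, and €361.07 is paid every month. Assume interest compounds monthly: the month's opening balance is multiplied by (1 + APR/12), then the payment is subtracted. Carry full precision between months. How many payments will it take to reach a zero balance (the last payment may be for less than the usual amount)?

Monthly rate r = 21.9%/12 = 1.825% = 0.01825.
Recurrence: B ← B·(1+r) − €361.07.
Month 1: interest €117.16; balance after payment €6,176.10.
Month 2: interest €112.71; balance after payment €5,927.74.
Closed form: n = −ln(1 − rB₀/P)/ln(1+r) = −ln(0.67551)/ln(1.01825) ≈ 21.691, so the balance reaches zero during payment 22.

22 payments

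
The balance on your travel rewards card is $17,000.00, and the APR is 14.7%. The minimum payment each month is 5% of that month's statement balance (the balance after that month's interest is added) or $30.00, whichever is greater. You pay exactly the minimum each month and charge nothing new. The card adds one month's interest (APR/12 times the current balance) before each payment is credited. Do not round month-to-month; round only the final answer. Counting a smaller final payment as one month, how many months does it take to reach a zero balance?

109 months

Monthly rate r = 14.7%/12 = 1.225% = 0.01225.
While 5% of the post-interest balance exceeds $30.00, each month B ← (B·(1+r))·(1 − 0.05), i.e. B shrinks by the factor (1+r)·0.95 = 0.96164.
This holds for months 1–86. Entering month 87 the balance is $588.07; 5% of the post-interest balance is now below $30.00, so the flat $30.00 minimum applies from here.
From month 87 a fixed $30.00 at rate r clears $588.07 in 23 more payments. Total: 86 + 23 = 109 months.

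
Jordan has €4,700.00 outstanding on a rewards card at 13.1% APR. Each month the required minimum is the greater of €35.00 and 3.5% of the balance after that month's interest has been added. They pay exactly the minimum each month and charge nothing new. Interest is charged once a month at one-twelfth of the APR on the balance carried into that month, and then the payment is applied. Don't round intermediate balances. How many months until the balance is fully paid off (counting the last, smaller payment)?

97 months

Monthly rate r = 13.1%/12 = 1.09167% = 0.0109167.
While 3.5% of the post-interest balance exceeds €35.00, each month B ← (B·(1+r))·(1 − 0.035), i.e. B shrinks by the factor (1+r)·0.965 = 0.97553.
This holds for months 1–63. Entering month 64 the balance is €987.16; 3.5% of the post-interest balance is now below €35.00, so the flat €35.00 minimum applies from here.
From month 64 a fixed €35.00 at rate r clears €987.16 in 34 more payments. Total: 63 + 34 = 97 months.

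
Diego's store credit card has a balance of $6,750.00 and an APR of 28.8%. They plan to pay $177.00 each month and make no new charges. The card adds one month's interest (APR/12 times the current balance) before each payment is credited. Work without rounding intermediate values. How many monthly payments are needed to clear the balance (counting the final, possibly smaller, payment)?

Monthly rate r = 28.8%/12 = 2.4% = 0.024.
Recurrence: B ← B·(1+r) − $177.00.
Month 1: interest $162.00; balance after payment $6,735.00.
Month 2: interest $161.64; balance after payment $6,719.64.
Closed form: n = −ln(1 − rB₀/P)/ln(1+r) = −ln(0.084746)/ln(1.024) ≈ 104.067, so the balance reaches zero during payment 105.

105 months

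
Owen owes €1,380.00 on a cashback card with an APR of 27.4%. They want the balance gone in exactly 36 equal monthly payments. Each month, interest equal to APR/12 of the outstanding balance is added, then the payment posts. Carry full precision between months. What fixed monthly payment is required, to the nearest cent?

€56.64

Monthly rate r = 27.4%/12 = 2.28333% = 0.0228333.
Level-payment amortization: P = B₀·r / (1 − (1+r)^(−n)) = 1380.00·0.0228333 / (1 − 1.02283^(−36)).
Denominator 1 − (1+r)^(−36) = 0.556366253.
P = 31.51 / 0.556366253 ≈ 56.64.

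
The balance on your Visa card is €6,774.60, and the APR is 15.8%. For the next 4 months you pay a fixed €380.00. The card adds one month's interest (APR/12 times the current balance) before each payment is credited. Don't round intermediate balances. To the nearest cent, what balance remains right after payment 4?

€5,588.22

Monthly rate r = 15.8%/12 = 1.31667% = 0.0131667.
Each month: B ← B·(1+r) − €380.00.
Month 1: interest €89.20; balance after payment €6,483.80.
Month 2: interest €85.37; balance after payment €6,189.17.
Month 3: interest €81.49; balance after payment €5,890.66.
Month 4: interest €77.56; balance after payment €5,588.22.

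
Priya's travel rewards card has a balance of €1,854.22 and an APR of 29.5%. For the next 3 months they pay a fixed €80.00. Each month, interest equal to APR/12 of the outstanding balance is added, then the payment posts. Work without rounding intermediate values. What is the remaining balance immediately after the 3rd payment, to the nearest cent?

Monthly rate r = 29.5%/12 = 2.45833% = 0.0245833.
Each month: B ← B·(1+r) − €80.00.
Month 1: interest €45.58; balance after payment €1,819.80.
Month 2: interest €44.74; balance after payment €1,784.54.
Month 3: interest €43.87; balance after payment €1,748.41.

€1,748.41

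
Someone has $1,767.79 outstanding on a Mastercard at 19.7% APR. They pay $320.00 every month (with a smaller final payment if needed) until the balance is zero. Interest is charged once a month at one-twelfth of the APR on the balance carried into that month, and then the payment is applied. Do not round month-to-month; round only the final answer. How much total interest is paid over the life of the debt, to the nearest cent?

$100.89

Monthly rate r = 19.7%/12 = 1.64167% = 0.0164167.
Payoff takes n = ⌈−ln(1 − rB₀/P)/ln(1+r)⌉ = ⌈5.839⌉ = 6 payments; the last is $268.68.
Total paid = 5·$320.00 + $268.68 = $1,868.68.
Total interest = total paid − principal = $1,868.68 − $1,767.79 = $100.89.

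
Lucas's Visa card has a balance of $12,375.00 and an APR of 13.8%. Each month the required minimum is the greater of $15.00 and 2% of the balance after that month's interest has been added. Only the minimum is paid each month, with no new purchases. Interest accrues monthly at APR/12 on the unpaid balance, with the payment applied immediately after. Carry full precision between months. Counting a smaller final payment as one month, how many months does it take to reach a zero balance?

Monthly rate r = 13.8%/12 = 1.15% = 0.0115.
While 2% of the post-interest balance exceeds $15.00, each month B ← (B·(1+r))·(1 − 0.02), i.e. B shrinks by the factor (1+r)·0.98 = 0.99127.
This holds for months 1–322. Entering month 323 the balance is $735.12; 2% of the post-interest balance is now below $15.00, so the flat $15.00 minimum applies from here.
From month 323 a fixed $15.00 at rate r clears $735.12 in 73 more payments. Total: 322 + 73 = 395 months.

395 months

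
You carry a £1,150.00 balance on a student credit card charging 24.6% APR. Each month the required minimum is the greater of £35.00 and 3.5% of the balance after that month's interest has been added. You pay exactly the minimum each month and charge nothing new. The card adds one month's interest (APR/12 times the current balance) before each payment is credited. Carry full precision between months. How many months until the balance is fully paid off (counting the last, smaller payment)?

Monthly rate r = 24.6%/12 = 2.05% = 0.0205.
While 3.5% of the post-interest balance exceeds £35.00, each month B ← (B·(1+r))·(1 − 0.035), i.e. B shrinks by the factor (1+r)·0.965 = 0.98478.
This holds for months 1–11. Entering month 12 the balance is £971.50; 3.5% of the post-interest balance is now below £35.00, so the flat £35.00 minimum applies from here.
From month 12 a fixed £35.00 at rate r clears £971.50 in 42 more payments. Total: 11 + 42 = 53 months.

53 months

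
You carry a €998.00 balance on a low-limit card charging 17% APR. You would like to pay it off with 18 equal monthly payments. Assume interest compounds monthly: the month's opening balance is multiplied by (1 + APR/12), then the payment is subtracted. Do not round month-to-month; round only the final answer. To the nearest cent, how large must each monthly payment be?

Monthly rate r = 17%/12 = 1.41667% = 0.0141667.
Level-payment amortization: P = B₀·r / (1 − (1+r)^(−n)) = 998.00·0.0141667 / (1 − 1.01417^(−18)).
Denominator 1 − (1+r)^(−18) = 0.223695648.
P = 14.1383 / 0.223695648 ≈ 63.20.

€63.20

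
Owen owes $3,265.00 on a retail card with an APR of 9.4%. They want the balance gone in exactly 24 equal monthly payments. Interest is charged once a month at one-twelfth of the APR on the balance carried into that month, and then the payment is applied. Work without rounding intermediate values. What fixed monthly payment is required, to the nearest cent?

Monthly rate r = 9.4%/12 = 0.783333% = 0.00783333.
Level-payment amortization: P = B₀·r / (1 − (1+r)^(−n)) = 3265.00·0.00783333 / (1 − 1.00783^(−24)).
Denominator 1 − (1+r)^(−24) = 0.170778101.
P = 25.5758 / 0.170778101 ≈ 149.76.

$149.76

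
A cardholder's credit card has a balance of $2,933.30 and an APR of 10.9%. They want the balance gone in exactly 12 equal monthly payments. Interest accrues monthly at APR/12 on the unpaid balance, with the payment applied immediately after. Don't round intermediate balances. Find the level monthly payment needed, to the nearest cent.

Monthly rate r = 10.9%/12 = 0.908333% = 0.00908333.
Level-payment amortization: P = B₀·r / (1 − (1+r)^(−n)) = 2933.30·0.00908333 / (1 − 1.00908^(−12)).
Denominator 1 − (1+r)^(−12) = 0.102828225.
P = 26.6441 / 0.102828225 ≈ 259.11.

$259.11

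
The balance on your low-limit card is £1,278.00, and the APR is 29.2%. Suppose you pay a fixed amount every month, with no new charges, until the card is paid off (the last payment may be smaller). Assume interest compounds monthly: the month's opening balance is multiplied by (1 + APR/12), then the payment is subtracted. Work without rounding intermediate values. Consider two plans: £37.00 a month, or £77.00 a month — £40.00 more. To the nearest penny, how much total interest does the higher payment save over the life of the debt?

£1,168.09

Monthly rate r = 29.2%/12 = 2.43333% = 0.0243333.
At £37.00/mo: n = ⌈−ln(1 − rB₀/P)/ln(1+r)⌉ = 77 payments (last £13.08); total interest = total paid − £1,278.00 = £1,547.08.
At £77.00/mo: 22 payments (last £39.99); total interest £378.99.
Interest saved = £1,547.08 − £378.99 = £1,168.09.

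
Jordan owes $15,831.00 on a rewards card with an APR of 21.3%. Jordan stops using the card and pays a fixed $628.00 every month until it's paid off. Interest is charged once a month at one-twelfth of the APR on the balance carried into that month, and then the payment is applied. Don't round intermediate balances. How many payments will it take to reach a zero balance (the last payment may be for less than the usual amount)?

Monthly rate r = 21.3%/12 = 1.775% = 0.01775.
Recurrence: B ← B·(1+r) − $628.00.
Month 1: interest $281.00; balance after payment $15,484.00.
Month 2: interest $274.84; balance after payment $15,130.84.
Closed form: n = −ln(1 − rB₀/P)/ln(1+r) = −ln(0.55255)/ln(1.01775) ≈ 33.716, so the balance reaches zero during payment 34.

34 months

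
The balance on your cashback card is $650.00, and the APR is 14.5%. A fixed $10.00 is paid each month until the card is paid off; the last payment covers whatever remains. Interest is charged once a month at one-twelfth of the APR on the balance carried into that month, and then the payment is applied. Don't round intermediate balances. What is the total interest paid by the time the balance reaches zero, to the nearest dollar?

Monthly rate r = 14.5%/12 = 1.20833% = 0.0120833.
Payoff takes n = ⌈−ln(1 − rB₀/P)/ln(1+r)⌉ = ⌈128.138⌉ = 129 payments; the last is $1.39.
Total paid = 128·$10.00 + $1.39 = $1,281.39.
Total interest = total paid − principal = $1,281.39 − $650.00 = $631.39.

$631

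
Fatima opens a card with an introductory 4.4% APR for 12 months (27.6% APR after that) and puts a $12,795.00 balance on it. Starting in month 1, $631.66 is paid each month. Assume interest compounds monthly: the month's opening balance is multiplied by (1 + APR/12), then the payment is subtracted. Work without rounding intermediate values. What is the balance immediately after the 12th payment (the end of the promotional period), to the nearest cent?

$5,634.81

Promo months 1–12 at r₀ = 4.4%/12 = 0.00366667; months 13+ at r₁ = 27.6%/12 = 0.023.
After month 12: iterate B ← B·(1+r₀) − $631.66 for 12 months → $5,634.81.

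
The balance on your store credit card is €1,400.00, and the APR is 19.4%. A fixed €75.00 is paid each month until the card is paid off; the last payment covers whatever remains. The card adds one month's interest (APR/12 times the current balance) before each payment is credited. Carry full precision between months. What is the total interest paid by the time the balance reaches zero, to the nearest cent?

€280.05

Monthly rate r = 19.4%/12 = 1.61667% = 0.0161667.
Payoff takes n = ⌈−ln(1 − rB₀/P)/ln(1+r)⌉ = ⌈22.399⌉ = 23 payments; the last is €30.05.
Total paid = 22·€75.00 + €30.05 = €1,680.05.
Total interest = total paid − principal = €1,680.05 − €1,400.00 = €280.05.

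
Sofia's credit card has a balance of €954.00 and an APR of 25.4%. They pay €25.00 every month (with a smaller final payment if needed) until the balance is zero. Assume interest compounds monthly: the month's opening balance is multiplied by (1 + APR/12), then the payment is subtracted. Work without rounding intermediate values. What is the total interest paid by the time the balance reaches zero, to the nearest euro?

€1,014

Monthly rate r = 25.4%/12 = 2.11667% = 0.0211667.
Payoff takes n = ⌈−ln(1 − rB₀/P)/ln(1+r)⌉ = ⌈78.718⌉ = 79 payments; the last is €18.00.
Total paid = 78·€25.00 + €18.00 = €1,968.00.
Total interest = total paid − principal = €1,968.00 − €954.00 = €1,014.00.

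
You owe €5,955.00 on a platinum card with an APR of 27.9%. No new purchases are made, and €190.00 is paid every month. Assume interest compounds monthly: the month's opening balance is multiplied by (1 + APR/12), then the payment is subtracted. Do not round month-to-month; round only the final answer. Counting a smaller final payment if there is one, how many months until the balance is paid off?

57 payments

Monthly rate r = 27.9%/12 = 2.325% = 0.02325.
Recurrence: B ← B·(1+r) − €190.00.
Month 1: interest €138.45; balance after payment €5,903.45.
Month 2: interest €137.26; balance after payment €5,850.71.
Closed form: n = −ln(1 − rB₀/P)/ln(1+r) = −ln(0.2713)/ln(1.02325) ≈ 56.759, so the balance reaches zero during payment 57.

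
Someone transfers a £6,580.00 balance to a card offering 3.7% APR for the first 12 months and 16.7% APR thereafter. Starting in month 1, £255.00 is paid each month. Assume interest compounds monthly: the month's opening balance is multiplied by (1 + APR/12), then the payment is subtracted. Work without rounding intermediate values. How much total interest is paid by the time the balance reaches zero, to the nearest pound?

£661

Promo months 1–12 at r₀ = 3.7%/12 = 0.00308333; months 13+ at r₁ = 16.7%/12 = 0.0139167.
After month 12: iterate B ← B·(1+r₀) − £255.00 for 12 months → £3,715.20.
Then at r₁ with £255.00/mo: n₂ = −ln(1 − r₁·B/P)/ln(1+r₁) ≈ 16.40 → 17 more payments.
Total paid = 28·£255.00 + £101.26 = £7,241.26; interest = £7,241.26 − £6,580.00 = £661.26.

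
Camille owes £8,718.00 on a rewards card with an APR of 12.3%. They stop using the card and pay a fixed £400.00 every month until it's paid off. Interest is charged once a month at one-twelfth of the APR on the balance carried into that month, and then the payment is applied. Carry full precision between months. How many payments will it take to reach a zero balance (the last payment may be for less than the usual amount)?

Monthly rate r = 12.3%/12 = 1.025% = 0.01025.
Recurrence: B ← B·(1+r) − £400.00.
Month 1: interest £89.36; balance after payment £8,407.36.
Month 2: interest £86.18; balance after payment £8,093.53.
Closed form: n = −ln(1 − rB₀/P)/ln(1+r) = −ln(0.7766)/ln(1.01025) ≈ 24.792, so the balance reaches zero during payment 25.

25 payments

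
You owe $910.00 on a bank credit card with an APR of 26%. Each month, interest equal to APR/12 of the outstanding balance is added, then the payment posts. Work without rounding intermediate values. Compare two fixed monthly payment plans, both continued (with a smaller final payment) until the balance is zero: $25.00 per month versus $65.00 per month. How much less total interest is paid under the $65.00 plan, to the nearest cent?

$716.74

Monthly rate r = 26%/12 = 2.16667% = 0.0216667.
At $25.00/mo: n = ⌈−ln(1 − rB₀/P)/ln(1+r)⌉ = 73 payments (last $12.87); total interest = total paid − $910.00 = $902.87.
At $65.00/mo: 17 payments (last $56.13); total interest $186.13.
Interest saved = $902.87 − $186.13 = $716.74.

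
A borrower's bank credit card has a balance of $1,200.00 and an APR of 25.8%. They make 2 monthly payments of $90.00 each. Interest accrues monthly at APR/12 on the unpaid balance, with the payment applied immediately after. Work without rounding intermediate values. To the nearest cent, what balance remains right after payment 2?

Monthly rate r = 25.8%/12 = 2.15% = 0.0215.
Each month: B ← B·(1+r) − $90.00.
Month 1: interest $25.80; balance after payment $1,135.80.
Month 2: interest $24.42; balance after payment $1,070.22.

$1,070.22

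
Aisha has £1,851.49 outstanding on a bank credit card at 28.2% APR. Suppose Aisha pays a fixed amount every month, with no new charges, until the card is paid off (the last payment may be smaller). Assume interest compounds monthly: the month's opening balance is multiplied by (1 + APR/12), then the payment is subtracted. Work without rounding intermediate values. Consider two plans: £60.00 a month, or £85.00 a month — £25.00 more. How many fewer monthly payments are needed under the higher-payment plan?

Monthly rate r = 28.2%/12 = 2.35% = 0.0235.
At £60.00/mo: n = ⌈−ln(1 − rB₀/P)/ln(1+r)⌉ = 56 payments (last £36.44); total interest = total paid − £1,851.49 = £1,484.95.
At £85.00/mo: 31 payments (last £74.59); total interest £773.10.
Payments saved = 56 − 31 = 25.

25 fewer payments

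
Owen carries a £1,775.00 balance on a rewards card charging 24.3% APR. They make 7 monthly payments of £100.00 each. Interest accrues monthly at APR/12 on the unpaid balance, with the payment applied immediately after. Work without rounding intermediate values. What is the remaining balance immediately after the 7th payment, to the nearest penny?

Monthly rate r = 24.3%/12 = 2.025% = 0.02025.
Each month: B ← B·(1+r) − £100.00.
Month 1: interest £35.94; balance after payment £1,710.94.
Month 2: interest £34.65; balance after payment £1,645.59.
Month 3: interest £33.32; balance after payment £1,578.91.
Month 4: interest £31.97; balance after payment £1,510.89.
Month 5: interest £30.60; balance after payment £1,441.48.
Month 6: interest £29.19; balance after payment £1,370.67.
Month 7: interest £27.76; balance after payment £1,298.43.

£1,298.43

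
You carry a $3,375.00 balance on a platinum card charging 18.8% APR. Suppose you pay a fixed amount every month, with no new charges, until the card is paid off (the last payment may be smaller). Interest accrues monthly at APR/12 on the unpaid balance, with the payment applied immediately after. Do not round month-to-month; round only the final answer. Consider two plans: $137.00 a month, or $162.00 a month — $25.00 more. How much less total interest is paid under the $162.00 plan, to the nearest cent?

Monthly rate r = 18.8%/12 = 1.56667% = 0.0156667.
At $137.00/mo: n = ⌈−ln(1 − rB₀/P)/ln(1+r)⌉ = 32 payments (last $51.15); total interest = total paid − $3,375.00 = $923.15.
At $162.00/mo: 26 payments (last $67.75); total interest $742.75.
Interest saved = $923.15 − $742.75 = $180.40.

$180.40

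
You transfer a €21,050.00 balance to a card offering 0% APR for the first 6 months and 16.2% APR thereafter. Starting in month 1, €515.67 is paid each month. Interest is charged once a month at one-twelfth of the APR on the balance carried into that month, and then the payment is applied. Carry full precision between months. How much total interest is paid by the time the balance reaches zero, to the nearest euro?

€6,465

Promo months 1–6 at r₀ = 0%/12 = 0; months 7+ at r₁ = 16.2%/12 = 0.0135.
After month 6 (no interest yet): B = €21,050.00 − 6·€515.67 = €17,955.98.
Then at r₁ with €515.67/mo: n₂ = −ln(1 − r₁·B/P)/ln(1+r₁) ≈ 47.36 → 48 more payments.
Total paid = 53·€515.67 + €184.32 = €27,514.83; interest = €27,514.83 − €21,050.00 = €6,464.83.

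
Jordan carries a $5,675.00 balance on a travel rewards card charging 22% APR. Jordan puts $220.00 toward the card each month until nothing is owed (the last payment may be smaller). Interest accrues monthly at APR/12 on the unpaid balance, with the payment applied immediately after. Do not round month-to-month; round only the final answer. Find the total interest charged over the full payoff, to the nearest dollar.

$2,080

Monthly rate r = 22%/12 = 1.83333% = 0.0183333.
Payoff takes n = ⌈−ln(1 − rB₀/P)/ln(1+r)⌉ = ⌈35.250⌉ = 36 payments; the last is $55.36.
Total paid = 35·$220.00 + $55.36 = $7,755.36.
Total interest = total paid − principal = $7,755.36 − $5,675.00 = $2,080.36.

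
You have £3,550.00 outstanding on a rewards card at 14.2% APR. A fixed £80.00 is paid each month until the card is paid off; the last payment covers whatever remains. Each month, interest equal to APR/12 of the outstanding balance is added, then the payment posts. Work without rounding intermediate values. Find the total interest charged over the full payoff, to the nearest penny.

Monthly rate r = 14.2%/12 = 1.18333% = 0.0118333.
Payoff takes n = ⌈−ln(1 − rB₀/P)/ln(1+r)⌉ = ⌈63.301⌉ = 64 payments; the last is £24.15.
Total paid = 63·£80.00 + £24.15 = £5,064.15.
Total interest = total paid − principal = £5,064.15 − £3,550.00 = £1,514.15.

£1,514.15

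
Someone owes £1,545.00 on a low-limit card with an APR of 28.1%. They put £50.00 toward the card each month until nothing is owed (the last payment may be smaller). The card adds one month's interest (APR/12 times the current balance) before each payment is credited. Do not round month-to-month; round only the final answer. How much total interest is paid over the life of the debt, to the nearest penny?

Monthly rate r = 28.1%/12 = 2.34167% = 0.0234167.
Payoff takes n = ⌈−ln(1 − rB₀/P)/ln(1+r)⌉ = ⌈55.551⌉ = 56 payments; the last is £27.68.
Total paid = 55·£50.00 + £27.68 = £2,777.68.
Total interest = total paid − principal = £2,777.68 − £1,545.00 = £1,232.68.

£1,232.68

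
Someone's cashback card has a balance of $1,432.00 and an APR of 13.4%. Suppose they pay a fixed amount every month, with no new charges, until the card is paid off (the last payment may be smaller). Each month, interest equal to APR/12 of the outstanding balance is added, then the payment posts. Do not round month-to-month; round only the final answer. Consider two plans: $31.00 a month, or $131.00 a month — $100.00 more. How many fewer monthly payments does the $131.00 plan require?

54 fewer payments

Monthly rate r = 13.4%/12 = 1.11667% = 0.0111667.
At $31.00/mo: n = ⌈−ln(1 − rB₀/P)/ln(1+r)⌉ = 66 payments (last $9.82); total interest = total paid − $1,432.00 = $592.82.
At $131.00/mo: 12 payments (last $94.89); total interest $103.89.
Payments saved = 66 − 12 = 54.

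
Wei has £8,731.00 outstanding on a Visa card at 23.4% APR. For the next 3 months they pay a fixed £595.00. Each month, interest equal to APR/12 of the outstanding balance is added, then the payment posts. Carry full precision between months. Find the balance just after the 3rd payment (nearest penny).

£7,431.75

Monthly rate r = 23.4%/12 = 1.95% = 0.0195.
Each month: B ← B·(1+r) − £595.00.
Month 1: interest £170.25; balance after payment £8,306.25.
Month 2: interest £161.97; balance after payment £7,873.23.
Month 3: interest £153.53; balance after payment £7,431.75.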